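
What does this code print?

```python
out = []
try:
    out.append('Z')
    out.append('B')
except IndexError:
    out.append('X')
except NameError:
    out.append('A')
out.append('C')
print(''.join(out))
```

Execution trace: 'Z' (try body) → 'B' (try body, no exception) → 'C' (after the try/except). Output: ZBC

Answer: ZBC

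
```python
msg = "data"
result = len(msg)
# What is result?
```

Trace:
`msg = "data"` → msg = 'data'
`result = len(msg)` → result = 4
So result = 4

Answer: 4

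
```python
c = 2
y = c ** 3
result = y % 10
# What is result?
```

Trace:
`c = 2` → c = 2
`y = c ** 3` → y = 8
`result = y % 10` → result = 8
So result = 8

Answer: 8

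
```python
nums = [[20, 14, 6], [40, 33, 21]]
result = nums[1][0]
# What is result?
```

Trace:
`nums = [[20, 14, 6], [40, 33, 21]]` → nums = [[20, 14, 6], [40, 33, 21]]
`result = nums[1][0]` → result = 40
So result = 40

Answer: 40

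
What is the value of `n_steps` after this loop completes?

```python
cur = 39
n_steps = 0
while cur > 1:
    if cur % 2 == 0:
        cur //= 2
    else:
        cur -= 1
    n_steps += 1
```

Steps to reduce 39 to 1
`n_steps` takes the values: 0 → 1 → 2 → 3 → 4 → 5 → 6 → 7 → 8

Answer: 8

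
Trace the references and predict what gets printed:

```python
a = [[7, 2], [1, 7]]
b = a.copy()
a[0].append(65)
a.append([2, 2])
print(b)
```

Key concept: shallow copy with nested lists.
Step by step:
`a = [[7, 2], [1, 7]]` → a = [[7, 2], [1, 7]]
`b = a.copy()` → b = [[7, 2], [1, 7]]
`a[0].append(65)` → a = [[7, 2, 65], [1, 7]]; b = [[7, 2, 65], [1, 7]]
`a.append([2, 2])` → a = [[7, 2, 65], [1, 7], [2, 2]]
`print(b)` → prints [[7, 2, 65], [1, 7]]

Answer: [[7, 2, 65], [1, 7]]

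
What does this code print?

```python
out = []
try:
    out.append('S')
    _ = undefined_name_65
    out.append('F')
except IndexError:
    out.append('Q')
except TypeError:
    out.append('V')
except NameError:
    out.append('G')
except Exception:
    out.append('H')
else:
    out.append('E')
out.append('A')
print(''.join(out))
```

Execution trace: 'S' (try body) → 'G' (except NameError) → 'A' (after the try/except). Output: SGA

Answer: SGA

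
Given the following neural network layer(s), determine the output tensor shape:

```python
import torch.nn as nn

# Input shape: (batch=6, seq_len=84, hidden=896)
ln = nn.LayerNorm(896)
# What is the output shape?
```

Input: (6, 84, 896) -> Output: (6, 84, 896)

Answer: (6, 84, 896)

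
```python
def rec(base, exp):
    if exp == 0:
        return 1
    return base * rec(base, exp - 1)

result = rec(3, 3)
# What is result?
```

rec(3, 3) = 3 * 3 * 3 = 27

Answer: 27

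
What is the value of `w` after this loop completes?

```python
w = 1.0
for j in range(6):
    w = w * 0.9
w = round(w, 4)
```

Exponential decay: 1.0 * 0.9^6
`w` takes the values: 1.0 → 0.9 → 0.81 → 0.729 → 0.6561 → 0.59049 → 0.531441 → 0.5314

Answer: 0.5314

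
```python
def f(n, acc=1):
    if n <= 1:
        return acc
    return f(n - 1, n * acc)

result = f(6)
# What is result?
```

Accumulator trace (n, acc): (6, 1) -> (5, 6) -> (4, 30) -> (3, 120) -> (2, 360) -> (1, 720) -> return 720

Answer: 720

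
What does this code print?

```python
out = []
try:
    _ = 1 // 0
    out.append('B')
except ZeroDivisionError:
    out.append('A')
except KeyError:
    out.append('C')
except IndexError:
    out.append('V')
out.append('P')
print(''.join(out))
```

Execution trace: 'A' (except ZeroDivisionError) → 'P' (after the try/except). Output: AP

Answer: AP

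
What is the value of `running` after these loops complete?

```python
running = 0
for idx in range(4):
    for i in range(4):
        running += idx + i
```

Sum of all idx+i for idx,i in 4x4
`running` takes the values: 0 → 1 → 3 → 6 → 7 → 9 → 12 → 16 → 18 → 21 → 25 → 30 → 33 → 37 → 42 → 48

Answer: 48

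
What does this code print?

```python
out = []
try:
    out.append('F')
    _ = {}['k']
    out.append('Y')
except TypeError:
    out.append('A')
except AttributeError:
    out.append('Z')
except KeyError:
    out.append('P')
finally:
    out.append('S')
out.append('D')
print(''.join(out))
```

Execution trace: 'F' (try body) → 'P' (except KeyError) → 'S' (finally) → 'D' (after the try/except). Output: FPSD

Answer: FPSD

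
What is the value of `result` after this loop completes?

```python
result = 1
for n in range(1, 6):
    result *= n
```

5! = 120
`result` takes the values: 1 → 2 → 6 → 24 → 120

Answer: 120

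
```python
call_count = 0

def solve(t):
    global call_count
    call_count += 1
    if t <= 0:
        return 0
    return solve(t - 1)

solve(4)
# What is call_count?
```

Linear recursion stepping by 1: 5 calls from t=4 down to ≤0.

Answer: 5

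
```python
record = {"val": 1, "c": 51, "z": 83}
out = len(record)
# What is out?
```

Trace:
`record = {"val": 1, "c": 51, "z": 83}` → record = {'val': 1, 'c': 51, 'z': 83}
`out = len(record)` → out = 3
So out = 3

Answer: 3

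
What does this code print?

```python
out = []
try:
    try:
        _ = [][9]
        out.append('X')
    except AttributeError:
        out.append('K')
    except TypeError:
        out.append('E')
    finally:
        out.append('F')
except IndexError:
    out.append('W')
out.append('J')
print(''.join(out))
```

Execution trace: 'F' (finally) → 'W' (outer except IndexError) → 'J' (after the try/except). Output: FWJ

Answer: FWJ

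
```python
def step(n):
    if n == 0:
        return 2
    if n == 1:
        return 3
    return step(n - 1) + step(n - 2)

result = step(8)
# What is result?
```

Build up from base cases: step(0)=2, step(1)=3, step(2)=5, step(3)=8, step(4)=13, step(5)=21, step(6)=34, ..., step(8)=89

Answer: 89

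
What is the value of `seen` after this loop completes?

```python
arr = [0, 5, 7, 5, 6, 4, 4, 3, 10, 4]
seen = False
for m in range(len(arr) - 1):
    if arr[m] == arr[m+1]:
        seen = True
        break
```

Check consecutive duplicates in [0, 5, 7, 5, 6, 4, 4, 3, 10, 4]
`seen` takes the values: False → True

Answer: True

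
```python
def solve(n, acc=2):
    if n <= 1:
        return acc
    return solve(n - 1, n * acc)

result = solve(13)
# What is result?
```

Accumulator trace (n, acc): (13, 2) -> (12, 26) -> (11, 312) -> (10, 3432) -> (9, 34320) -> (8, 308880) -> (7, 2471040) -> (6, 17297280) -> (5, 103783680) -> (4, 518918400) -> (3, 2075673600) -> (2, 6227020800) -> (1, 12454041600) -> return 12454041600

Answer: 12454041600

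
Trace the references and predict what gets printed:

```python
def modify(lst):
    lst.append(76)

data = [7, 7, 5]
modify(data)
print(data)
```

Key concept: function modifies passed list.
Step by step:
`data = [7, 7, 5]` → data = [7, 7, 5]
`modify(data)` → data = [7, 7, 5, 76]
`print(data)` → prints [7, 7, 5, 76]

Answer: [7, 7, 5, 76]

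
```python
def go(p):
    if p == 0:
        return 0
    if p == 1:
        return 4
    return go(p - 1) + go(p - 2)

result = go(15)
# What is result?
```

Build up from base cases: go(0)=0, go(1)=4, go(2)=4, go(3)=8, go(4)=12, go(5)=20, go(6)=32, ..., go(15)=2440

Answer: 2440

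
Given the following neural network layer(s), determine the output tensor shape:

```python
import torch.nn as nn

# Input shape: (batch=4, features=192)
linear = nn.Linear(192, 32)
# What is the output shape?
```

Input: (4, 192) -> Output: (4, 32)

Answer: (4, 32)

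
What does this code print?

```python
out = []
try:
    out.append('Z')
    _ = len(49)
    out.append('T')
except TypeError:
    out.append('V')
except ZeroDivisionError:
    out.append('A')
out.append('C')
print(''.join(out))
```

Execution trace: 'Z' (try body) → 'V' (except TypeError) → 'C' (after the try/except). Output: ZVC

Answer: ZVC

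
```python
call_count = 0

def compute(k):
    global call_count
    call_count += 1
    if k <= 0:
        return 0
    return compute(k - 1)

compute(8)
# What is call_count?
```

Linear recursion stepping by 1: 9 calls from k=8 down to ≤0.

Answer: 9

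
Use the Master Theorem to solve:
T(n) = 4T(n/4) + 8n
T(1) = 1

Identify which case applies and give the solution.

a=4, b=4, f(n)=8n. log_4(4) = 1. Since c=1 = 1, Case 2 applies: T(n) = Θ(n^log_b(a) · log n) = O(n log n).

Answer: O(n log n) - Case 2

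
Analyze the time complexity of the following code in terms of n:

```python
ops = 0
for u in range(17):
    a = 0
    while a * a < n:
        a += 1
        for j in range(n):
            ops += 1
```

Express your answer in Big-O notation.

Each loop level contributes: 1 × √n × n. Multiplying the contributions gives O(n√n).

Answer: O(n√n)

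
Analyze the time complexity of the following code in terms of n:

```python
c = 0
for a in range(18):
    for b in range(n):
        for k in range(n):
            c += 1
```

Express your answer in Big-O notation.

Each loop level contributes: 1 × n × n. Multiplying the contributions gives O(n^2).

Answer: O(n^2)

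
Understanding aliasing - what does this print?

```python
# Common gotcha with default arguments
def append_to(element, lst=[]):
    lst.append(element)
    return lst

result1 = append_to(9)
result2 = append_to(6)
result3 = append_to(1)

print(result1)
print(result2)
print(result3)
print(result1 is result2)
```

Key concept: mutable default argument gotcha.
Step by step:
`result1 = append_to(9)` → result1 = [9]
`result2 = append_to(6)` → result1 = [9, 6] (same object as result2); result2 = [9, 6] (same object as result1)
`result3 = append_to(1)` → result1 = [9, 6, 1] (same object as result2, result3); result2 = [9, 6, 1] (same object as result1, result3); result3 = [9, 6, 1] (same object as result1, result2)
`print(result1)` → prints [9, 6, 1]
`print(result2)` → prints [9, 6, 1]
`print(result3)` → prints [9, 6, 1]
`print(result1 is result2)` → prints True

Answer:
[9, 6, 1]
[9, 6, 1]
[9, 6, 1]
True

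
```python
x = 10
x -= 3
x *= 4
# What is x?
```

Trace:
`x = 10` → x = 10
`x -= 3` → x = 7
`x *= 4` → x = 28
So x = 28

Answer: 28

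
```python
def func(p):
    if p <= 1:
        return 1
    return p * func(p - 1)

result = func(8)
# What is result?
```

func(8) = 8 * 7 * 6 * 5 * 4 * 3 * 2 * 1 = 40320

Answer: 40320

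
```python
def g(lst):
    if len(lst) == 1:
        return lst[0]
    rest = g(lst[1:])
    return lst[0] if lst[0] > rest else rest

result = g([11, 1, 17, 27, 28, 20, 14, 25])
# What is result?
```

Recursive max over [11, 1, 17, 27, 28, 20, 14, 25] = 28

Answer: 28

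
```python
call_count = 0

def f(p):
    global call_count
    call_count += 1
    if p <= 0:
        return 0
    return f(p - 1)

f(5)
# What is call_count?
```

Linear recursion stepping by 1: 6 calls from p=5 down to ≤0.

Answer: 6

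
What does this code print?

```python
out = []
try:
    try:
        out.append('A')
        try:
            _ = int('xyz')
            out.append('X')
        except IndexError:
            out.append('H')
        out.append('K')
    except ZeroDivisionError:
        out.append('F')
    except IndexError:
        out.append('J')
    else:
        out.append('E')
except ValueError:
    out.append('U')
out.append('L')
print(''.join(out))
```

Execution trace: 'A' (try body) → 'U' (outer except ValueError) → 'L' (after the try/except). Output: AUL

Answer: AUL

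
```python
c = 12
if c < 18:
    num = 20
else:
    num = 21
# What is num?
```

Trace:
`c = 12` → c = 12
`if c < 18: ...` → c < 18 is True → num = 20
So num = 20

Answer: 20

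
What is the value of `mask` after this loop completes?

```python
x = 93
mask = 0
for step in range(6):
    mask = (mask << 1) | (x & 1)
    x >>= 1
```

Reverse lowest 6 bits of 93
`mask` takes the values: 0 → 1 → 2 → 5 → 11 → 23 → 46

Answer: 46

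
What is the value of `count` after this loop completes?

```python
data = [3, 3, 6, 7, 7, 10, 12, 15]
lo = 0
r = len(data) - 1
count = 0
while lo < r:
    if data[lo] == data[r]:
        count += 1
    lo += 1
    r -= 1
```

Count matching pairs from ends
`count` takes the values: 0 → 1

Answer: 1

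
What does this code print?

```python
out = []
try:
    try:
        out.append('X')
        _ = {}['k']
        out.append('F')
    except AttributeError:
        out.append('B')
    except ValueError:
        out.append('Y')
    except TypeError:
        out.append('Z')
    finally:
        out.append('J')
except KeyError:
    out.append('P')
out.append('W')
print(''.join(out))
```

Execution trace: 'X' (try body) → 'J' (finally) → 'P' (outer except KeyError) → 'W' (after the try/except). Output: XJPW

Answer: XJPW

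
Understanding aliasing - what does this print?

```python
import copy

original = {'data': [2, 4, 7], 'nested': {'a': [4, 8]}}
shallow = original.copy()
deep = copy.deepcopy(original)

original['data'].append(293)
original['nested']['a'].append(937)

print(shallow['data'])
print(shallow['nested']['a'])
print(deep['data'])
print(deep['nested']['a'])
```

Key concept: comparing shallow vs deep copy.
Step by step:
`original = {'data': [2, 4, 7], 'nested': {'a': [4, 8]}}` → original = {'data': [2, 4, 7], 'nested': {'a': [4, 8]}}
`shallow = original.copy()` → shallow = {'data': [2, 4, 7], 'nested': {'a': [4, 8]}}
`deep = copy.deepcopy(original)` → deep = {'data': [2, 4, 7], 'nested': {'a': [4, 8]}}
`original['data'].append(293)` → original = {'data': [2, 4, 7, 293], 'nested': {'a': [4, 8]}}; shallow = {'data': [2, 4, 7, 293], 'nested': {'a': [4, 8]}}
`original['nested']['a'].append(937)` → original = {'data': [2, 4, 7, 293], 'nested': {'a': [4, 8, 937]}}; shallow = {'data': [2, 4, 7, 293], 'nested': {'a': [4, 8, 937]}}
`print(shallow['data'])` → prints [2, 4, 7, 293]
`print(shallow['nested']['a'])` → prints [4, 8, 937]
`print(deep['data'])` → prints [2, 4, 7]
`print(deep['nested']['a'])` → prints [4, 8]

Answer:
[2, 4, 7, 293]
[4, 8, 937]
[2, 4, 7]
[4, 8]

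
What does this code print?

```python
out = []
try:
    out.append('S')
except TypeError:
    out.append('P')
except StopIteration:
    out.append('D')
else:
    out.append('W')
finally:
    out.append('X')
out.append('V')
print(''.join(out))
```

Execution trace: 'S' (try body, no exception) → 'W' (else) → 'X' (finally) → 'V' (after the try/except). Output: SWXV

Answer: SWXV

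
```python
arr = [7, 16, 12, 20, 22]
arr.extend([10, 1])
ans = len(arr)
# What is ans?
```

Trace:
`arr = [7, 16, 12, 20, 22]` → arr = [7, 16, 12, 20, 22]
`arr.extend([10, 1])` → arr = [7, 16, 12, 20, 22, 10, 1]
`ans = len(arr)` → ans = 7
So ans = 7

Answer: 7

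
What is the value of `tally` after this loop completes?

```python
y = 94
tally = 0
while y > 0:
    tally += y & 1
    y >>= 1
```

Count set bits in 94 (binary: 0b1011110)
`tally` takes the values: 0 → 1 → 2 → 3 → 4 → 5

Answer: 5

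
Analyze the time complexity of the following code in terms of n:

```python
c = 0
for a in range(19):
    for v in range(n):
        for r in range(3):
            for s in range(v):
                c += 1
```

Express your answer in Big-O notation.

Each loop level contributes: 1 × n × 1 × n. Multiplying the contributions gives O(n^2).

Answer: O(n^2)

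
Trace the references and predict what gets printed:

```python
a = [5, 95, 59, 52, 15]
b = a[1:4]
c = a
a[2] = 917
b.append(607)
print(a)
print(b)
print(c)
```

Key concept: slice vs alias.
Step by step:
`a = [5, 95, 59, 52, 15]` → a = [5, 95, 59, 52, 15]
`b = a[1:4]` → b = [95, 59, 52]
`c = a` → c = [5, 95, 59, 52, 15] (same object as a)
`a[2] = 917` → a = [5, 95, 917, 52, 15] (same object as c); c = [5, 95, 917, 52, 15] (same object as a)
`b.append(607)` → b = [95, 59, 52, 607]
`print(a)` → prints [5, 95, 917, 52, 15]
`print(b)` → prints [95, 59, 52, 607]
`print(c)` → prints [5, 95, 917, 52, 15]

Answer:
[5, 95, 917, 52, 15]
[95, 59, 52, 607]
[5, 95, 917, 52, 15]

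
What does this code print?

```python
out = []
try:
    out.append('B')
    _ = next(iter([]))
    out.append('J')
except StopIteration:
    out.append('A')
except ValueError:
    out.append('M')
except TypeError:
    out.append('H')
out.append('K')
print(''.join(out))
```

Execution trace: 'B' (try body) → 'A' (except StopIteration) → 'K' (after the try/except). Output: BAK

Answer: BAK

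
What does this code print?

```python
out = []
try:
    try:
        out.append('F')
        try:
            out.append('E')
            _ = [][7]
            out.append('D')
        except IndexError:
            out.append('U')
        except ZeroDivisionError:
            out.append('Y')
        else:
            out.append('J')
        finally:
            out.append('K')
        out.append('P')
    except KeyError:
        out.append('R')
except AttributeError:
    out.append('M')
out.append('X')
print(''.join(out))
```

Execution trace: 'F' (try body) → 'E' (inner try body) → 'U' (inner except IndexError) → 'K' (inner finally) → 'P' (try body, no exception) → 'X' (after the try/except). Output: FEUKPX

Answer: FEUKPX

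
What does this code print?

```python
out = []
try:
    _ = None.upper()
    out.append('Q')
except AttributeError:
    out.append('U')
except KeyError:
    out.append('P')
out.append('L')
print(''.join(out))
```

Execution trace: 'U' (except AttributeError) → 'L' (after the try/except). Output: UL

Answer: UL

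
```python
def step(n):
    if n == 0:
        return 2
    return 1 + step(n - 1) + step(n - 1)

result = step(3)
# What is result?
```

step(n) = 1 + 2·step(n-1), step(0)=2. Closed form: (2+1)·2^3 - 1 = 23.

Answer: 23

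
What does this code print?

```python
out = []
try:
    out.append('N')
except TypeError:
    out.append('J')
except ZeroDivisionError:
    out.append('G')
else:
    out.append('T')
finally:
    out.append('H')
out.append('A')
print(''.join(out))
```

Execution trace: 'N' (try body, no exception) → 'T' (else) → 'H' (finally) → 'A' (after the try/except). Output: NTHA

Answer: NTHA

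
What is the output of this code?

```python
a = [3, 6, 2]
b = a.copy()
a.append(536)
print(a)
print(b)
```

Key concept: list.copy() creates independent copy.
Step by step:
`a = [3, 6, 2]` → a = [3, 6, 2]
`b = a.copy()` → b = [3, 6, 2]
`a.append(536)` → a = [3, 6, 2, 536]
`print(a)` → prints [3, 6, 2, 536]
`print(b)` → prints [3, 6, 2]

Answer:
[3, 6, 2, 536]
[3, 6, 2]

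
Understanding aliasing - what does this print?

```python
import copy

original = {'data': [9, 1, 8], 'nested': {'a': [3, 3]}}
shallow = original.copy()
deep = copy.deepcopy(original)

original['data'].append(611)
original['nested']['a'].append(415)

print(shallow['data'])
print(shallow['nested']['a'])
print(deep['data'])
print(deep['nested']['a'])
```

Key concept: comparing shallow vs deep copy.
Step by step:
`original = {'data': [9, 1, 8], 'nested': {'a': [3, 3]}}` → original = {'data': [9, 1, 8], 'nested': {'a': [3, 3]}}
`shallow = original.copy()` → shallow = {'data': [9, 1, 8], 'nested': {'a': [3, 3]}}
`deep = copy.deepcopy(original)` → deep = {'data': [9, 1, 8], 'nested': {'a': [3, 3]}}
`original['data'].append(611)` → original = {'data': [9, 1, 8, 611], 'nested': {'a': [3, 3]}}; shallow = {'data': [9, 1, 8, 611], 'nested': {'a': [3, 3]}}
`original['nested']['a'].append(415)` → original = {'data': [9, 1, 8, 611], 'nested': {'a': [3, 3, 415]}}; shallow = {'data': [9, 1, 8, 611], 'nested': {'a': [3, 3, 415]}}
`print(shallow['data'])` → prints [9, 1, 8, 611]
`print(shallow['nested']['a'])` → prints [3, 3, 415]
`print(deep['data'])` → prints [9, 1, 8]
`print(deep['nested']['a'])` → prints [3, 3]

Answer:
[9, 1, 8, 611]
[3, 3, 415]
[9, 1, 8]
[3, 3]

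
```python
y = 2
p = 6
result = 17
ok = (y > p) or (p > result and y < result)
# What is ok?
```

Trace:
`y = 2` → y = 2
`p = 6` → p = 6
`result = 17` → result = 17
`ok = (y > p) or (p > result and y < result)` → ok = False
So ok = False

Answer: False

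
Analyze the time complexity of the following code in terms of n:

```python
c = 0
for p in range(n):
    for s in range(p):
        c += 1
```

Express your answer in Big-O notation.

Each loop level contributes: n × n. Multiplying the contributions gives O(n^2).

Answer: O(n^2)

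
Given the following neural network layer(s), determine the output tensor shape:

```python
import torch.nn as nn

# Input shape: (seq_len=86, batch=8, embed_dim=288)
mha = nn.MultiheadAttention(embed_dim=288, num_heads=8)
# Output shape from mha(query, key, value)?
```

Input: (86, 8, 288) -> Output: (86, 8, 288)

Answer: (86, 8, 288)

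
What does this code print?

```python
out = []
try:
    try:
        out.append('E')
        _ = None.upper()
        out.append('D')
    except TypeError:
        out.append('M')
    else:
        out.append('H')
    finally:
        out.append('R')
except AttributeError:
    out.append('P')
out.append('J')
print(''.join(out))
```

Execution trace: 'E' (try body) → 'R' (finally) → 'P' (outer except AttributeError) → 'J' (after the try/except). Output: ERPJ

Answer: ERPJ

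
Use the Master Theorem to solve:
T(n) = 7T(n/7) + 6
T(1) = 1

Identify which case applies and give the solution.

a=7, b=7, f(n)=6. log_7(7) = 1. Since c=0 < 1, Case 1 applies: T(n) = Θ(n^log_b(a)) = O(n).

Answer: O(n) - Case 1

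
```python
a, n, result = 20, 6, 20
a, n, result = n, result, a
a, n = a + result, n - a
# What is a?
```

Trace:
`a, n, result = 20, 6, 20` → a = 20; n = 6; result = 20
`a, n, result = n, result, a` → a = 6; n = 20; result = 20
`a, n = a + result, n - a` → a = 26; n = 14
So a = 26

Answer: 26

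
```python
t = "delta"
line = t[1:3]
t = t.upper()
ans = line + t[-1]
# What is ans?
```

Trace:
`t = "delta"` → t = 'delta'
`line = t[1:3]` → line = 'el'
`t = t.upper()` → t = 'DELTA'
`ans = line + t[-1]` → ans = 'elA'
So ans = 'elA'

Answer: 'elA'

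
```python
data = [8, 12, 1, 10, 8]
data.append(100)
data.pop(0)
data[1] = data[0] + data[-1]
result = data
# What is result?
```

Trace:
`data = [8, 12, 1, 10, 8]` → data = [8, 12, 1, 10, 8]
`data.append(100)` → data = [8, 12, 1, 10, 8, 100]
`data.pop(0)` → data = [12, 1, 10, 8, 100]
`data[1] = data[0] + data[-1]` → data = [12, 112, 10, 8, 100]
`result = data` → result = [12, 112, 10, 8, 100]
So result = [12, 112, 10, 8, 100]

Answer: [12, 112, 10, 8, 100]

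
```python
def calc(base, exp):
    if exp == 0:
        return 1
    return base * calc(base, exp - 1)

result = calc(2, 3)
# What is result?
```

calc(2, 3) = 2 * 2 * 2 = 8

Answer: 8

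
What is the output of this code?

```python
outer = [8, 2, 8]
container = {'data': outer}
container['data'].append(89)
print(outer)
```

Key concept: dict holds reference to list.
Step by step:
`outer = [8, 2, 8]` → outer = [8, 2, 8]
`container = {'data': outer}` → container = {'data': [8, 2, 8]}
`container['data'].append(89)` → outer = [8, 2, 8, 89]; container = {'data': [8, 2, 8, 89]}
`print(outer)` → prints [8, 2, 8, 89]

Answer: [8, 2, 8, 89]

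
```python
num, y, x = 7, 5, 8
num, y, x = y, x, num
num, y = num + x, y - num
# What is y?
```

Trace:
`num, y, x = 7, 5, 8` → num = 7; y = 5; x = 8
`num, y, x = y, x, num` → num = 5; y = 8; x = 7
`num, y = num + x, y - num` → num = 12; y = 3
So y = 3

Answer: 3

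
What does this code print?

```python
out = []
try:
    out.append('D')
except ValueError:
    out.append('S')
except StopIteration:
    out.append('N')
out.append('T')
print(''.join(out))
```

Execution trace: 'D' (try body, no exception) → 'T' (after the try/except). Output: DT

Answer: DT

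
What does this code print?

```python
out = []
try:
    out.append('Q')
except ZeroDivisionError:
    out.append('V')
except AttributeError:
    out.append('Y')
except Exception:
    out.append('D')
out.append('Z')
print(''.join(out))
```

Execution trace: 'Q' (try body, no exception) → 'Z' (after the try/except). Output: QZ

Answer: QZ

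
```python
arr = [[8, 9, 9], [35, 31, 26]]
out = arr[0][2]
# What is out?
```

Trace:
`arr = [[8, 9, 9], [35, 31, 26]]` → arr = [[8, 9, 9], [35, 31, 26]]
`out = arr[0][2]` → out = 9
So out = 9

Answer: 9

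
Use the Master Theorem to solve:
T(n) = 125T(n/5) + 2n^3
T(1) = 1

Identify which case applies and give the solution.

a=125, b=5, f(n)=2n^3. log_5(125) = 3. Since c=3 = 3, Case 2 applies: T(n) = Θ(n^log_b(a) · log n) = O(n^3 log n).

Answer: O(n^3 log n) - Case 2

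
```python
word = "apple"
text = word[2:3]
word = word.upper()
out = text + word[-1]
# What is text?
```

Trace:
`word = "apple"` → word = 'apple'
`text = word[2:3]` → text = 'p'
`word = word.upper()` → word = 'APPLE'
`out = text + word[-1]` → out = 'pE'
So text = 'p'

Answer: 'p'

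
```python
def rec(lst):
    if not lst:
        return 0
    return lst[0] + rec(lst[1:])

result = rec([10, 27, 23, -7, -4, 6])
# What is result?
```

10 + 27 + 23 + (-7) + (-4) + 6 + 0 = 55

Answer: 55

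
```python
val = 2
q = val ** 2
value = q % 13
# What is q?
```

Trace:
`val = 2` → val = 2
`q = val ** 2` → q = 4
`value = q % 13` → value = 4
So q = 4

Answer: 4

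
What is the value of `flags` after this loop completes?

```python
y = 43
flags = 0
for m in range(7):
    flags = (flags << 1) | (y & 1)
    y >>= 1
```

Reverse lowest 7 bits of 43
`flags` takes the values: 0 → 1 → 3 → 6 → 13 → 26 → 53 → 106

Answer: 106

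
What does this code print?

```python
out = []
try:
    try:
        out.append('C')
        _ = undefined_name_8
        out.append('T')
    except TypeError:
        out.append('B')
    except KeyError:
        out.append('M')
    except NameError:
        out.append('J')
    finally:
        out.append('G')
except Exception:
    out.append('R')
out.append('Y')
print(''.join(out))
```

Execution trace: 'C' (inner try body) → 'J' (inner except NameError) → 'G' (inner finally) → 'Y' (after the try/except). Output: CJGY

Answer: CJGY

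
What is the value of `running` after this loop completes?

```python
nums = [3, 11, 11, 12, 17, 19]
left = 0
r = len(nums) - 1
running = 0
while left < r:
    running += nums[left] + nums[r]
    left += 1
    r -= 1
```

Sum of pairs from ends
`running` takes the values: 0 → 22 → 50 → 73

Answer: 73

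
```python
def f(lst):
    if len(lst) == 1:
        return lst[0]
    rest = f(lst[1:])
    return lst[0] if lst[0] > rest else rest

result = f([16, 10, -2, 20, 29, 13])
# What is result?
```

Recursive max over [16, 10, -2, 20, 29, 13] = 29

Answer: 29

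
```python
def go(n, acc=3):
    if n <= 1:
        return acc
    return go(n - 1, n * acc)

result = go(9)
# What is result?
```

Accumulator trace (n, acc): (9, 3) -> (8, 27) -> (7, 216) -> (6, 1512) -> (5, 9072) -> (4, 45360) -> (3, 181440) -> (2, 544320) -> (1, 1088640) -> return 1088640

Answer: 1088640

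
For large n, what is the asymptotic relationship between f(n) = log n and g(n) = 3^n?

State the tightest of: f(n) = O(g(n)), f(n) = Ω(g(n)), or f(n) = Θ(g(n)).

log n vs 3^n: f(n) = O(g(n)) but not Ω(g(n)) — 3^n grows strictly faster than log n.

Answer: f(n) = O(g(n)) but not Ω(g(n)) — 3^n grows strictly faster than log n.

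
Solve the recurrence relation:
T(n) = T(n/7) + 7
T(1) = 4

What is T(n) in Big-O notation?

Each step divides n by 7 and adds 7. After log_7(n) steps we reach T(1)=4. So T(n) = 7·log_7(n) + 4 = O(log n).

Answer: O(log n)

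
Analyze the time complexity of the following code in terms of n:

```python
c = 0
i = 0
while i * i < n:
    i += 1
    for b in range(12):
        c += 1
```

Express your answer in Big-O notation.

Each loop level contributes: √n × 1. Multiplying the contributions gives O(√n).

Answer: O(√n)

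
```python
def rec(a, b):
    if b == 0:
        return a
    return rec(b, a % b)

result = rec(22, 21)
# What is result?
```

rec(22, 21) -> rec(21, 1) -> rec(1, 0) -> 1

Answer: 1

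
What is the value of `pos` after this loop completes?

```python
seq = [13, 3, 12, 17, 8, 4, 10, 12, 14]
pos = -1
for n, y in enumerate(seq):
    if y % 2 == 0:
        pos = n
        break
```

First even number index in [13, 3, 12, 17, 8, 4, 10, 12, 14]
`pos` takes the values: -1 → 2

Answer: 2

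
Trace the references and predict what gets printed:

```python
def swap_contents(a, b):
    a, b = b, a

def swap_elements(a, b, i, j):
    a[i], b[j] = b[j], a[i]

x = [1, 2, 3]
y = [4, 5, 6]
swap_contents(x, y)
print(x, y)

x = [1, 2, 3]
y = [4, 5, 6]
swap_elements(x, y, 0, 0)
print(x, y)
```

Key concept: parameter rebinding vs mutation.
Step by step:
`x = [1, 2, 3]` → x = [1, 2, 3]
`y = [4, 5, 6]` → y = [4, 5, 6]
`swap_contents(x, y)` → no visible change to tracked variables
`print(x, y)` → prints [1, 2, 3] [4, 5, 6]
`x = [1, 2, 3]` → x = [1, 2, 3]
`y = [4, 5, 6]` → y = [4, 5, 6]
`swap_elements(x, y, 0, 0)` → x = [4, 2, 3]; y = [1, 5, 6]
`print(x, y)` → prints [4, 2, 3] [1, 5, 6]

Answer:
[1, 2, 3] [4, 5, 6]
[4, 2, 3] [1, 5, 6]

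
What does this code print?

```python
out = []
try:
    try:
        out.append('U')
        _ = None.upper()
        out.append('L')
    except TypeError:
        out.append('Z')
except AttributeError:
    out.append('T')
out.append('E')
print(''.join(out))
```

Execution trace: 'U' (try body) → 'T' (outer except AttributeError) → 'E' (after the try/except). Output: UTE

Answer: UTE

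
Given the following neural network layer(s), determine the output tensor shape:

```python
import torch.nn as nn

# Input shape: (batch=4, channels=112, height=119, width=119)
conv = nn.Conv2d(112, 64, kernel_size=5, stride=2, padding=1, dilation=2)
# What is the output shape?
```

Input: (4, 112, 119, 119) -> Output: (4, 64, 57, 57)

Answer: (4, 64, 57, 57)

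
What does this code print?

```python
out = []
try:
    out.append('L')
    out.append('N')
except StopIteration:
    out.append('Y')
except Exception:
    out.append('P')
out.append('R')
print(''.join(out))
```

Execution trace: 'L' (try body) → 'N' (try body, no exception) → 'R' (after the try/except). Output: LNR

Answer: LNR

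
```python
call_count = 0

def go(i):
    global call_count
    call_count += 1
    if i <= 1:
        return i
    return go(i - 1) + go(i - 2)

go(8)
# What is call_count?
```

Calls(i) = 1 + Calls(i-1) + Calls(i-2); Calls(0)=Calls(1)=1. For i=8 this gives 67.

Answer: 67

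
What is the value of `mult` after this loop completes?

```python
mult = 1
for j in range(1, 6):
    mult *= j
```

5! = 120
`mult` takes the values: 1 → 2 → 6 → 24 → 120

Answer: 120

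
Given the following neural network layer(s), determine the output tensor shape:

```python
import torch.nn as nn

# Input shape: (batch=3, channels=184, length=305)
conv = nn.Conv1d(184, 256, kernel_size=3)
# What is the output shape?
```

Input: (3, 184, 305) -> Output: (3, 256, 303)

Answer: (3, 256, 303)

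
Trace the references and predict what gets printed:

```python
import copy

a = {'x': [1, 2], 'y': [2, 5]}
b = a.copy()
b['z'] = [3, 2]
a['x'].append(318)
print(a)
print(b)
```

Key concept: shallow copy of dict with mutable values.
Step by step:
`a = {'x': [1, 2], 'y': [2, 5]}` → a = {'x': [1, 2], 'y': [2, 5]}
`b = a.copy()` → b = {'x': [1, 2], 'y': [2, 5]}
`b['z'] = [3, 2]` → b = {'x': [1, 2], 'y': [2, 5], 'z': [3, 2]}
`a['x'].append(318)` → a = {'x': [1, 2, 318], 'y': [2, 5]}; b = {'x': [1, 2, 318], 'y': [2, 5], 'z': [3, 2]}
`print(a)` → prints {'x': [1, 2, 318], 'y': [2, 5]}
`print(b)` → prints {'x': [1, 2, 318], 'y': [2, 5], 'z': [3, 2]}

Answer:
{'x': [1, 2, 318], 'y': [2, 5]}
{'x': [1, 2, 318], 'y': [2, 5], 'z': [3, 2]}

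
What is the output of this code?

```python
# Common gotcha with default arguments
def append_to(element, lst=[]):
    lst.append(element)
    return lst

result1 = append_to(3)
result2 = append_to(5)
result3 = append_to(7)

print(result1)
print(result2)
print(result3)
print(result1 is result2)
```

Key concept: mutable default argument gotcha.
Step by step:
`result1 = append_to(3)` → result1 = [3]
`result2 = append_to(5)` → result1 = [3, 5] (same object as result2); result2 = [3, 5] (same object as result1)
`result3 = append_to(7)` → result1 = [3, 5, 7] (same object as result2, result3); result2 = [3, 5, 7] (same object as result1, result3); result3 = [3, 5, 7] (same object as result1, result2)
`print(result1)` → prints [3, 5, 7]
`print(result2)` → prints [3, 5, 7]
`print(result3)` → prints [3, 5, 7]
`print(result1 is result2)` → prints True

Answer:
[3, 5, 7]
[3, 5, 7]
[3, 5, 7]
True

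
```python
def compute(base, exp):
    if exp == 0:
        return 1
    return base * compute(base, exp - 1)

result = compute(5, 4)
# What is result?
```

compute(5, 4) = 5 * 5 * 5 * 5 = 625

Answer: 625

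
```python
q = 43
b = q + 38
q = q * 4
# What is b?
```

Trace:
`q = 43` → q = 43
`b = q + 38` → b = 81
`q = q * 4` → q = 172
So b = 81

Answer: 81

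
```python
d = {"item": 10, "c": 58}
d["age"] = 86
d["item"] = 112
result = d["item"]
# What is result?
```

Trace:
`d = {"item": 10, "c": 58}` → d = {'item': 10, 'c': 58}
`d["age"] = 86` → d = {'item': 10, 'c': 58, 'age': 86}
`d["item"] = 112` → d = {'item': 112, 'c': 58, 'age': 86}
`result = d["item"]` → result = 112
So result = 112

Answer: 112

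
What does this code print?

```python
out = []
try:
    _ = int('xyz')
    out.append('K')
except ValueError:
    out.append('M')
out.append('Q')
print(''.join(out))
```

Execution trace: 'M' (except ValueError) → 'Q' (after the try/except). Output: MQ

Answer: MQ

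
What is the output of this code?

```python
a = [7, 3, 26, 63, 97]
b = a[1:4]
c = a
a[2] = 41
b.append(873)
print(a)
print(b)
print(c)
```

Key concept: slice vs alias.
Step by step:
`a = [7, 3, 26, 63, 97]` → a = [7, 3, 26, 63, 97]
`b = a[1:4]` → b = [3, 26, 63]
`c = a` → c = [7, 3, 26, 63, 97] (same object as a)
`a[2] = 41` → a = [7, 3, 41, 63, 97] (same object as c); c = [7, 3, 41, 63, 97] (same object as a)
`b.append(873)` → b = [3, 26, 63, 873]
`print(a)` → prints [7, 3, 41, 63, 97]
`print(b)` → prints [3, 26, 63, 873]
`print(c)` → prints [7, 3, 41, 63, 97]

Answer:
[7, 3, 41, 63, 97]
[3, 26, 63, 873]
[7, 3, 41, 63, 97]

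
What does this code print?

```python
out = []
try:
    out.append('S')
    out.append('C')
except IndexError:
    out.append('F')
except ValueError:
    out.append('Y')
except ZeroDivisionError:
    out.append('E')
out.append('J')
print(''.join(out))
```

Execution trace: 'S' (try body) → 'C' (try body, no exception) → 'J' (after the try/except). Output: SCJ

Answer: SCJ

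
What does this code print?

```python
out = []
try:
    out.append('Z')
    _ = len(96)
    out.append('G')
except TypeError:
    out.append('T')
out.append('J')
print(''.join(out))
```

Execution trace: 'Z' (try body) → 'T' (except TypeError) → 'J' (after the try/except). Output: ZTJ

Answer: ZTJ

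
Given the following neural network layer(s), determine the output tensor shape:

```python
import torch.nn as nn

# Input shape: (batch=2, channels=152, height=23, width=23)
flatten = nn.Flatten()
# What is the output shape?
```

Input: (2, 152, 23, 23) -> Output: (2, 80408)

Answer: (2, 80408)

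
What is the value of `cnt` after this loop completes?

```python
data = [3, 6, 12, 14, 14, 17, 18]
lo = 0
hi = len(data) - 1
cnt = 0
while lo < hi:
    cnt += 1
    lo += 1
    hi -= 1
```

Iterations until pointers meet (list length 7)
`cnt` takes the values: 0 → 1 → 2 → 3

Answer: 3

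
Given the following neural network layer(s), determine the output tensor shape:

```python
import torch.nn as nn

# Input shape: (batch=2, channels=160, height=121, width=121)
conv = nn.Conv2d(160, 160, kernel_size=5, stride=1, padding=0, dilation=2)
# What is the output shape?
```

Input: (2, 160, 121, 121) -> Output: (2, 160, 113, 113)

Answer: (2, 160, 113, 113)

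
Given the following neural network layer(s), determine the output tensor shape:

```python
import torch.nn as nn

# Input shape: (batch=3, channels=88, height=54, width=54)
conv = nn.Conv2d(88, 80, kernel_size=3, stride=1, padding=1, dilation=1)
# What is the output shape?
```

Input: (3, 88, 54, 54) -> Output: (3, 80, 54, 54)

Answer: (3, 80, 54, 54)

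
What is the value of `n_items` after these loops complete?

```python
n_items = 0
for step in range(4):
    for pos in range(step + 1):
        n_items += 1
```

Triangle: 1 + 2 + ... + 4
`n_items` takes the values: 0 → 1 → 2 → 3 → 4 → 5 → 6 → 7 → 8 → 9 → 10

Answer: 10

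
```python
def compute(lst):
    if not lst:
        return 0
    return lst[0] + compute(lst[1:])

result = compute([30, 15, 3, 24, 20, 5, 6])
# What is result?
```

30 + 15 + 3 + 24 + 20 + 5 + 6 + 0 = 103

Answer: 103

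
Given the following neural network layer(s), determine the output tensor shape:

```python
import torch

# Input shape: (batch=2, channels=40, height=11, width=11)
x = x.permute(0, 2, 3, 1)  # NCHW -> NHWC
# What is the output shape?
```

Input: (2, 40, 11, 11) -> Output: (2, 11, 11, 40)

Answer: (2, 11, 11, 40)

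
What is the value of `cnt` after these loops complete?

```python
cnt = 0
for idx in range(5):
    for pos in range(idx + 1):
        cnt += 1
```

Triangle: 1 + 2 + ... + 5
`cnt` takes the values: 0 → 1 → 2 → 3 → 4 → 5 → 6 → 7 → 8 → 9 → 10 → 11 → 12 → 13 → 14 → 15

Answer: 15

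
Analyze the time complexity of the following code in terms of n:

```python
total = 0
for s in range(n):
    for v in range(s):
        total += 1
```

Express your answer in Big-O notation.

Each loop level contributes: n × n. Multiplying the contributions gives O(n^2).

Answer: O(n^2)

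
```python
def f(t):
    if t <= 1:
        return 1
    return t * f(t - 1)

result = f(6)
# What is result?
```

f(6) = 6 * 5 * 4 * 3 * 2 * 1 = 720

Answer: 720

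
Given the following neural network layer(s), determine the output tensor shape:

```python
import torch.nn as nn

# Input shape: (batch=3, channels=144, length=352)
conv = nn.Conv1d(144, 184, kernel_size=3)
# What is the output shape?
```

Input: (3, 144, 352) -> Output: (3, 184, 350)

Answer: (3, 184, 350)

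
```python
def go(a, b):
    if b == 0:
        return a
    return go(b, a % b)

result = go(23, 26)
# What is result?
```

go(23, 26) -> go(26, 23) -> go(23, 3) -> go(3, 2) -> go(2, 1) -> go(1, 0) -> 1

Answer: 1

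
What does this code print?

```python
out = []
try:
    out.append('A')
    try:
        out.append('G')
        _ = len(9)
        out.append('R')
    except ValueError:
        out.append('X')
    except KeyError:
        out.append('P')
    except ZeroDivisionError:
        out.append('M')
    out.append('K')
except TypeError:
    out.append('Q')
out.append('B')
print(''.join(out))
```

Execution trace: 'A' (try body) → 'G' (inner try body) → 'Q' (except TypeError) → 'B' (after the try/except). Output: AGQB

Answer: AGQB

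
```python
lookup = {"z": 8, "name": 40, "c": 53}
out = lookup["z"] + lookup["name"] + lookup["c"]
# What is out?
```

Trace:
`lookup = {"z": 8, "name": 40, "c": 53}` → lookup = {'z': 8, 'name': 40, 'c': 53}
`out = lookup["z"] + lookup["name"] + lookup["c"]` → out = 101
So out = 101

Answer: 101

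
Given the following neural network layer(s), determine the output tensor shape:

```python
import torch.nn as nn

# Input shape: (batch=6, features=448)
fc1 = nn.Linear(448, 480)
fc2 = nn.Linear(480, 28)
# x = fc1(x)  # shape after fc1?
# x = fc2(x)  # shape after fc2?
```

Input: (6, 448) -> after fc1: (6, 480) -> Output: (6, 28)

Answer: (6, 28)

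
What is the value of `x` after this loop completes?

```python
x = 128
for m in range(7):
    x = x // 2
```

Halve 7 times: 128 // 2^7 = 1
`x` takes the values: 128 → 64 → 32 → 16 → 8 → 4 → 2 → 1

Answer: 1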